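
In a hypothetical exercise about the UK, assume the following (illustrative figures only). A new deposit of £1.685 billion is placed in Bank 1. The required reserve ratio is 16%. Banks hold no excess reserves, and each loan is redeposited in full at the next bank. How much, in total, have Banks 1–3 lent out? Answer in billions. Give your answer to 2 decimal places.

Bank i lends (1 − rr)^i of the original deposit: Bank 1 lends 1.685·0.8400 = 1.4154, Bank 2 lends 1.685·0.8400² ≈ 1.1889, and so on.
Summing a geometric series: total = 1.685·[0.8400·(1 − 0.8400^3) / (1 − 0.8400)] ≈ 3.6030 billion.

£3.60 billion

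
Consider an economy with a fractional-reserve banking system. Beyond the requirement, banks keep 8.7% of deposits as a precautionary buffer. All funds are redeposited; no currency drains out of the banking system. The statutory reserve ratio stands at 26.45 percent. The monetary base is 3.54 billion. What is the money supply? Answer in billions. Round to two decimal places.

10.07 billion

The money multiplier is m = 1 / (rr + e) = 1 / (0.2645 + 0.087) ≈ 2.8450.
So M = m × MB = 2.8450 × 3.54 = 10.0713 billion.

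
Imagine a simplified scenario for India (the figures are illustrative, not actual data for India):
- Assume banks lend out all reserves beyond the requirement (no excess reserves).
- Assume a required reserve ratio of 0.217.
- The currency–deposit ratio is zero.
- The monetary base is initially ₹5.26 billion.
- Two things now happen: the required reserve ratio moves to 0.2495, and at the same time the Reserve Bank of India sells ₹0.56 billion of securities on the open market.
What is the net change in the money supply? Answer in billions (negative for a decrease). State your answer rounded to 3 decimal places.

Before: m₁ = 1 / (0.217) ≈ 4.60829, MB₁ = 5.26, so M₁ = 4.60829 × 5.26 ≈ 24.2396 billion.
After: m₂ = 1 / (0.2495) ≈ 4.00802, MB₂ = 5.26 − 0.56 = 4.7, so M₂ = 4.00802 × 4.7 ≈ 18.8377 billion.
ΔM = M₂ − M₁ = 18.8377 − 24.2396 = -5.4019 billion.

-5.402 billion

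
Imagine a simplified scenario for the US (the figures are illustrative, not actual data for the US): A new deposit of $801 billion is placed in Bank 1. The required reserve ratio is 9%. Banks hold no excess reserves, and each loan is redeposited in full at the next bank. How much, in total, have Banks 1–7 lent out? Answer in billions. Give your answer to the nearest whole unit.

$3914 billion

Bank i lends (1 − rr)^i of the original deposit: Bank 1 lends 801·0.9100 = 728.9100, Bank 2 lends 801·0.9100² = 663.3081, and so on.
Summing a geometric series: total = 801·[0.9100·(1 − 0.9100^7) / (1 − 0.9100)] ≈ 3913.7525 billion.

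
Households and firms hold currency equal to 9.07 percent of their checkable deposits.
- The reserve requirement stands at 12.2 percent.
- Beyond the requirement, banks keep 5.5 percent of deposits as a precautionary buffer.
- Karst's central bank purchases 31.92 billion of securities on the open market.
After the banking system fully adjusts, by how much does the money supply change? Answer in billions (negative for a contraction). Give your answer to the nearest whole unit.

The money multiplier is m = (1 + c) / (rr + e + c) = (1 + 0.0907) / (0.122 + 0.055 + 0.0907) ≈ 4.0743.
The purchase adds 31.92 billion of base, so ΔM = m × ΔMB = 4.0743 × (+31.92) ≈ 130.0517 billion.

130 billion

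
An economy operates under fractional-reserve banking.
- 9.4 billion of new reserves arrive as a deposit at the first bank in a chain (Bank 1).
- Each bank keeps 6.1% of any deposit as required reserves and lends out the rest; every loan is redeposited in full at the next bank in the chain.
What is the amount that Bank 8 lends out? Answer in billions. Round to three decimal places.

5.681 billion

Each bank lends a fraction (1 − rr) = 0.9390 of the deposit it receives, so Bank 8 receives 9.4·0.9390^7 and lends 9.4·0.9390^8 ≈ 5.6814 billion.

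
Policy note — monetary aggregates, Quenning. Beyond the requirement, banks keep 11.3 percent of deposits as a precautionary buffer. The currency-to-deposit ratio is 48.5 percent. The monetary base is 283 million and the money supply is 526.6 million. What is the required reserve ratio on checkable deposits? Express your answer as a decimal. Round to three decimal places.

Using m = M/MB = 526.6/283 ≈ 1.860777. Since m = (1 + c)/(c + rr + e), the denominator satisfies c + rr + e = (1 + c)/m = (1 + 0.485) / 1.860777 ≈ 0.798054.
With c = 0.485 and e = 0.113, the required reserve ratio on checkable deposits is 0.798054 − 0.485 − 0.113 = 0.200054.

0.200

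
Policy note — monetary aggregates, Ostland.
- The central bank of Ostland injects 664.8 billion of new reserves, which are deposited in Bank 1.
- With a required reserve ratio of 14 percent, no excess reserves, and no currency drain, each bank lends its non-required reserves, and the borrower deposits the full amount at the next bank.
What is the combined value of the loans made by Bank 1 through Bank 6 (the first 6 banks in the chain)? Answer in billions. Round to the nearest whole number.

Bank i lends (1 − rr)^i of the original deposit: Bank 1 lends 664.8·0.8600 = 571.7280, Bank 2 lends 664.8·0.8600² ≈ 491.6861, and so on.
Summing a geometric series: total = 664.8·[0.8600·(1 − 0.8600^6) / (1 − 0.8600)] ≈ 2431.6113 billion.

2432 billion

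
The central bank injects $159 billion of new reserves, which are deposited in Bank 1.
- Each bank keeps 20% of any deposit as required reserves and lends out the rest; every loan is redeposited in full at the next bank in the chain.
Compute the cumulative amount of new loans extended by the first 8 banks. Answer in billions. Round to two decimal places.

$529.30 billion

Bank i lends (1 − rr)^i of the original deposit: Bank 1 lends 159·0.8000 = 127.2000, Bank 2 lends 159·0.8000² = 101.7600, and so on.
Summing a geometric series: total = 159·[0.8000·(1 − 0.8000^8) / (1 − 0.8000)] ≈ 529.2969 billion.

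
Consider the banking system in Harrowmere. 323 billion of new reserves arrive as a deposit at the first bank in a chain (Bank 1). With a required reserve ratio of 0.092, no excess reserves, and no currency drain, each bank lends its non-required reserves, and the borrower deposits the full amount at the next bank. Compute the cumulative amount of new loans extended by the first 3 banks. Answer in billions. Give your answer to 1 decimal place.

Bank i lends (1 − rr)^i of the original deposit: Bank 1 lends 323·0.9080 = 293.2840, Bank 2 lends 323·0.9080² ≈ 266.3019, and so on.
Summing a geometric series: total = 323·[0.9080·(1 − 0.9080^3) / (1 − 0.9080)] ≈ 801.3880 billion.

801.4 billion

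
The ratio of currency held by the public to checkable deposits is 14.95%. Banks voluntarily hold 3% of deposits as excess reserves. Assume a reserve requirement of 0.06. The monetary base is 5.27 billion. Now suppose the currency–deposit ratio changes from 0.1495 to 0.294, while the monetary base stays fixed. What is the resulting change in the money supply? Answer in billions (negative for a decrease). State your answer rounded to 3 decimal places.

Initially m₁ = (1 + 0.1495) / (0.06 + 0.03 + 0.1495) ≈ 4.79958, so M₁ = 4.79958 × 5.27 ≈ 25.2938 billion.
After the change m₂ = (1 + 0.294) / (0.06 + 0.03 + 0.294) ≈ 3.36979, so M₂ = 3.36979 × 5.27 ≈ 17.7588 billion.
ΔM = M₂ − M₁ = 17.7588 − 25.2938 = -7.535 billion.

-7.535 billion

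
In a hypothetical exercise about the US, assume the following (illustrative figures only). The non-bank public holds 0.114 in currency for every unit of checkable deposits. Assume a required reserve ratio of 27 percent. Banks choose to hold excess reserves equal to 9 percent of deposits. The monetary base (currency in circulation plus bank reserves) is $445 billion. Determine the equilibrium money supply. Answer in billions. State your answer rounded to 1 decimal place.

$1045.8 billion

The money multiplier is m = (1 + c) / (rr + e + c) = (1 + 0.114) / (0.27 + 0.09 + 0.114) ≈ 2.35021.
So M = m × MB = 2.35021 × 445 ≈ 1045.8435 billion.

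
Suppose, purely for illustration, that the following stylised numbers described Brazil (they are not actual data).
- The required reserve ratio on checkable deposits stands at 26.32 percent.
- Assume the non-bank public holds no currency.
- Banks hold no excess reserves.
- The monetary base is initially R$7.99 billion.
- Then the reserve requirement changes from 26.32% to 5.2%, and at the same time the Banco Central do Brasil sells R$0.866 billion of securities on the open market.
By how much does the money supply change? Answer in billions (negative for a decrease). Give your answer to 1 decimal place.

Before: m₁ = 1 / (0.2632) ≈ 3.7994, MB₁ = 7.99, so M₁ = 3.7994 × 7.99 ≈ 30.3572 billion.
After: m₂ = 1 / (0.052) ≈ 19.2308, MB₂ = 7.99 − 0.866 = 7.124, so M₂ = 19.2308 × 7.124 ≈ 137.0002 billion.
ΔM = M₂ − M₁ = 137.0002 − 30.3572 = 106.643 billion.

R$106.6 billion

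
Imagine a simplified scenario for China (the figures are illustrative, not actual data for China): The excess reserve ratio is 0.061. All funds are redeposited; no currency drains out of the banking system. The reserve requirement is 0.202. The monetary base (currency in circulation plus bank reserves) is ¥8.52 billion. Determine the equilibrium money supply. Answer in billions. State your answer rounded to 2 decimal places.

The money multiplier is m = 1 / (rr + e) = 1 / (0.202 + 0.061) ≈ 3.8023.
So M = m × MB = 3.8023 × 8.52 ≈ 32.3956 billion.

¥32.40 billion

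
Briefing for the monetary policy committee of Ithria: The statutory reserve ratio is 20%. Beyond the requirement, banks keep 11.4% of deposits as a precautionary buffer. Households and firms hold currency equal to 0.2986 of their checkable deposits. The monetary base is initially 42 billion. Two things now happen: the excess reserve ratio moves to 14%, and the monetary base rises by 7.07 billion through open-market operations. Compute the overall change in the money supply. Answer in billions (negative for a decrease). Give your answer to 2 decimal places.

10.75 billion

Before: m₁ = (1 + 0.2986) / (0.2 + 0.114 + 0.2986) ≈ 2.11982, MB₁ = 42, so M₁ = 2.11982 × 42 ≈ 89.0324 billion.
After: m₂ = (1 + 0.2986) / (0.2 + 0.14 + 0.2986) ≈ 2.03351, MB₂ = 42 + 7.07 = 49.07, so M₂ = 2.03351 × 49.07 ≈ 99.7843 billion.
ΔM = M₂ − M₁ = 99.7843 − 89.0324 = 10.7519 billion.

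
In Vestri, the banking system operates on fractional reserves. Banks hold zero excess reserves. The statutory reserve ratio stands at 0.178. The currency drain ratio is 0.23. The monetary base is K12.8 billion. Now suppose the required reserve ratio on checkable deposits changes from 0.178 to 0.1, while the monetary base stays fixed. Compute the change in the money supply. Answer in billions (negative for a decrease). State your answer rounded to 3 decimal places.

Initially m₁ = (1 + 0.23) / (0.178 + 0.23) ≈ 3.014706, so M₁ = 3.014706 × 12.8 ≈ 38.5882 billion.
After the change m₂ = (1 + 0.23) / (0.1 + 0.23) ≈ 3.727273, so M₂ = 3.727273 × 12.8 ≈ 47.7091 billion.
ΔM = M₂ − M₁ = 47.7091 − 38.5882 = 9.1209 billion.

K9.121 billion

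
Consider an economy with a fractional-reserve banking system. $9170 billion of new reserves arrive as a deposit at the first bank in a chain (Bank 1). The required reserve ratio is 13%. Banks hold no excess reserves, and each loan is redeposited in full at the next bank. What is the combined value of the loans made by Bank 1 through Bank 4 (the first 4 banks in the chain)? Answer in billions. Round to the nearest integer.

$26211 billion

Bank i lends (1 − rr)^i of the original deposit: Bank 1 lends 9170·0.8700 = 7977.9000, Bank 2 lends 9170·0.8700² = 6940.7730, and so on.
Summing a geometric series: total = 9170·[0.8700·(1 − 0.8700^4) / (1 − 0.8700)] ≈ 26210.6166 billion.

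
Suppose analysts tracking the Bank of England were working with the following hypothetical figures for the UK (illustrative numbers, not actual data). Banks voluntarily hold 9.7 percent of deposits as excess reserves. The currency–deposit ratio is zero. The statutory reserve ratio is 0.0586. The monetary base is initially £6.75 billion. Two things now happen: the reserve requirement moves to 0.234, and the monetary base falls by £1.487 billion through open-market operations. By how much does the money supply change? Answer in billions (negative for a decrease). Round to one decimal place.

-27.5 billion

Before: m₁ = 1 / (0.0586 + 0.097) ≈ 6.4267, MB₁ = 6.75, so M₁ = 6.4267 × 6.75 ≈ 43.3802 billion.
After: m₂ = 1 / (0.234 + 0.097) ≈ 3.0211, MB₂ = 6.75 − 1.487 = 5.263, so M₂ = 3.0211 × 5.263 ≈ 15.9 billion.
ΔM = M₂ − M₁ = 15.9 − 43.3802 = -27.4802 billion.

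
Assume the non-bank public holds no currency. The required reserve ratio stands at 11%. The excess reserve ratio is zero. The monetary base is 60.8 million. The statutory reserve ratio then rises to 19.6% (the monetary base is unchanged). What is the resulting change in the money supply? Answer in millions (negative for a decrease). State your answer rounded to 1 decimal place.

-242.5 million

Initially m₁ = 1 / (0.11) ≈ 9.0909, so M₁ = 9.0909 × 60.8 ≈ 552.7267 million.
After the change m₂ = 1 / (0.196) ≈ 5.1020, so M₂ = 5.1020 × 60.8 = 310.2016 million.
ΔM = M₂ − M₁ = 310.2016 − 552.7267 = -242.5251 million.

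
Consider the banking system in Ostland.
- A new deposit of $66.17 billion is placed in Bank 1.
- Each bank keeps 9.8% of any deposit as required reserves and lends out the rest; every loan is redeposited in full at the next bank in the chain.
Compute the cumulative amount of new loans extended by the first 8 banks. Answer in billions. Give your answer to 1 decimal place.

Bank i lends (1 − rr)^i of the original deposit: Bank 1 lends 66.17·0.9020 ≈ 59.6853, Bank 2 lends 66.17·0.9020² ≈ 53.8362, and so on.
Summing a geometric series: total = 66.17·[0.9020·(1 − 0.9020^8) / (1 − 0.9020)] ≈ 342.1677 billion.

$342.2 billion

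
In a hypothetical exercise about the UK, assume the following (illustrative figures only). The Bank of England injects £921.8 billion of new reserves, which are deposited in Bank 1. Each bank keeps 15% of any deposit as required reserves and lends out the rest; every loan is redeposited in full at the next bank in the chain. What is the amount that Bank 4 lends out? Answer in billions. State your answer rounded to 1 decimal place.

Each bank lends a fraction (1 − rr) = 0.8500 of the deposit it receives, so Bank 4 receives 921.8·0.8500^3 and lends 921.8·0.8500^4 ≈ 481.1854 billion.

£481.2 billion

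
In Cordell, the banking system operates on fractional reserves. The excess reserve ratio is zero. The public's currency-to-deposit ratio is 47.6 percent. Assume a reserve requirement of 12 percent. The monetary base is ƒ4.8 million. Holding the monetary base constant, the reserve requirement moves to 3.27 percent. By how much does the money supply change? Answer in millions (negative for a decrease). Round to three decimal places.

Initially m₁ = (1 + 0.476) / (0.12 + 0.476) ≈ 2.47651, so M₁ = 2.47651 × 4.8 ≈ 11.8872 million.
After the change m₂ = (1 + 0.476) / (0.0327 + 0.476) ≈ 2.90151, so M₂ = 2.90151 × 4.8 ≈ 13.9272 million.
ΔM = M₂ − M₁ = 13.9272 − 11.8872 = 2.04 million.

ƒ2.040 million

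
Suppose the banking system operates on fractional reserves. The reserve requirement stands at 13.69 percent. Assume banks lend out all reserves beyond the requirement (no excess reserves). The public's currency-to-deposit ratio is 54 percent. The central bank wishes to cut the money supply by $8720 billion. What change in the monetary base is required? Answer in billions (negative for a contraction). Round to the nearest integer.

The money multiplier is m = (1 + c) / (rr + c) = (1 + 0.54) / (0.1369 + 0.54) ≈ 2.27508.
ΔMB = ΔM / m = (−8720) / 2.27508 ≈ -3832.8323 billion.

-3833 billion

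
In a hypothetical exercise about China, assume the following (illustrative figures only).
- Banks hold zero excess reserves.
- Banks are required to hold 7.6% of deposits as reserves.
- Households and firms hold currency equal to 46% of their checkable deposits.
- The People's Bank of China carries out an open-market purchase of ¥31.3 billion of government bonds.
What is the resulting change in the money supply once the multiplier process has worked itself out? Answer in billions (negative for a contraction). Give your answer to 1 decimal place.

¥85.3 billion

The money multiplier is m = (1 + c) / (rr + c) = (1 + 0.46) / (0.076 + 0.46) ≈ 2.7239.
The purchase adds 31.3 billion of base, so ΔM = m × ΔMB = 2.7239 × (+31.3) ≈ 85.2581 billion.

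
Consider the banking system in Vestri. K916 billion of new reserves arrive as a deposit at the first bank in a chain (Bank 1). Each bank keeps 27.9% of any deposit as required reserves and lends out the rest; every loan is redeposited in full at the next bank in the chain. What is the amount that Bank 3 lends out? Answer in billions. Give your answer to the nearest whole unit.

K343 billion

Each bank lends a fraction (1 − rr) = 0.7210 of the deposit it receives, so Bank 3 receives 916·0.7210^2 and lends 916·0.7210^3 ≈ 343.3217 billion.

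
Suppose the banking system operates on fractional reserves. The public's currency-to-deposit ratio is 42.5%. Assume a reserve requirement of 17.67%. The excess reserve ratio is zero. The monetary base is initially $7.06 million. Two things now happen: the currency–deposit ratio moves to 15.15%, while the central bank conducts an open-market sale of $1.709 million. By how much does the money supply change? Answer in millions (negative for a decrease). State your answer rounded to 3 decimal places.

Before: m₁ = (1 + 0.425) / (0.1767 + 0.425) ≈ 2.36829, MB₁ = 7.06, so M₁ = 2.36829 × 7.06 ≈ 16.7201 million.
After: m₂ = (1 + 0.1515) / (0.1767 + 0.1515) ≈ 3.50853, MB₂ = 7.06 − 1.709 = 5.351, so M₂ = 3.50853 × 5.351 ≈ 18.7741 million.
ΔM = M₂ − M₁ = 18.7741 − 16.7201 = 2.054 million.

$2.054 million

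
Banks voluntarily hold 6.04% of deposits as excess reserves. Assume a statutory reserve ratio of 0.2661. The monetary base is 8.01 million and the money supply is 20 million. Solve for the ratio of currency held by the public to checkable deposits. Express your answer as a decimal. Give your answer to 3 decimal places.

Using m = M/MB = 20/8.01 ≈ 2.496879. From m = (1 + c)/(c + rr + e), rearranging gives 1 + c = m·(c + rr + e), so c·(1 − m) = m·(rr + e) − 1.
Hence c = [m·(rr + e) − 1]/(1 − m) = [2.496879 × (0.2661 + 0.0604) − 1] / (1 − 2.496879) ≈ 0.123436.

0.123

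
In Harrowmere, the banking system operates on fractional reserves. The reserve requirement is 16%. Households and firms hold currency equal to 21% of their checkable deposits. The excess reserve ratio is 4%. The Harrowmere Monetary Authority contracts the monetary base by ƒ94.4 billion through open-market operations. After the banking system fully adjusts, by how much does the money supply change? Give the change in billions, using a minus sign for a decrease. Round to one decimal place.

-278.6 billion

The money multiplier is m = (1 + c) / (rr + e + c) = (1 + 0.21) / (0.16 + 0.04 + 0.21) ≈ 2.9512.
The sale removes 94.4 billion of base, so ΔM = m × ΔMB = 2.9512 × (−94.4) ≈ -278.5933 billion.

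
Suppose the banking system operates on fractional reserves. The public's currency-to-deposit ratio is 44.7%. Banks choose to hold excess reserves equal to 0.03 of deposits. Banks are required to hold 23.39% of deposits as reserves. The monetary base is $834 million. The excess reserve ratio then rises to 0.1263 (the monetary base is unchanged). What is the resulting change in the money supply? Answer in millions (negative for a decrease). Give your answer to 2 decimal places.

Initially m₁ = (1 + 0.447) / (0.2339 + 0.03 + 0.447) ≈ 2.035448, so M₁ = 2.035448 × 834 ≈ 1697.5636 million.
After the change m₂ = (1 + 0.447) / (0.2339 + 0.1263 + 0.447) ≈ 1.792616, so M₂ = 1.792616 × 834 ≈ 1495.0417 million.
ΔM = M₂ − M₁ = 1495.0417 − 1697.5636 = -202.5219 million.

-202.52 million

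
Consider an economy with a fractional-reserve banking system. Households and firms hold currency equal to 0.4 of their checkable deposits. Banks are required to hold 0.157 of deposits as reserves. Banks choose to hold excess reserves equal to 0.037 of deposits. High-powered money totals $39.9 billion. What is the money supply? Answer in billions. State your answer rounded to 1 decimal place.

$94.0 billion

The money multiplier is m = (1 + c) / (rr + e + c) = (1 + 0.4) / (0.157 + 0.037 + 0.4) ≈ 2.3569.
So M = m × MB = 2.3569 × 39.9 ≈ 94.0403 billion.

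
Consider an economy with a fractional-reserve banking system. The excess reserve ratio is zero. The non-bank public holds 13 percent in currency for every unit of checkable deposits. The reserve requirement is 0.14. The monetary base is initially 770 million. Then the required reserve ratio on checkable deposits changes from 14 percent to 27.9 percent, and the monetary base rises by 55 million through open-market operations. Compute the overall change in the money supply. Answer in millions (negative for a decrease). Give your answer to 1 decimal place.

-943.3 million

Before: m₁ = (1 + 0.13) / (0.14 + 0.13) ≈ 4.18519, MB₁ = 770, so M₁ = 4.18519 × 770 = 3222.5963 million.
After: m₂ = (1 + 0.13) / (0.279 + 0.13) ≈ 2.76284, MB₂ = 770 + 55 = 825, so M₂ = 2.76284 × 825 = 2279.343 million.
ΔM = M₂ − M₁ = 2279.343 − 3222.5963 = -943.2533 million.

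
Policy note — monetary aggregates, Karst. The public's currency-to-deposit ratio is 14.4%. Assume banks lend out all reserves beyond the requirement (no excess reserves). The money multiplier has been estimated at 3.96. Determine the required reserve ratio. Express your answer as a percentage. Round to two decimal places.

14.49%

Using m = 3.96. Since m = (1 + c)/(c + rr + e), the denominator satisfies c + rr + e = (1 + c)/m = (1 + 0.144) / 3.96 ≈ 0.288889.
With c = 0.144 and e = 0, the required reserve ratio is 0.288889 − 0.144 − 0 = 0.144889.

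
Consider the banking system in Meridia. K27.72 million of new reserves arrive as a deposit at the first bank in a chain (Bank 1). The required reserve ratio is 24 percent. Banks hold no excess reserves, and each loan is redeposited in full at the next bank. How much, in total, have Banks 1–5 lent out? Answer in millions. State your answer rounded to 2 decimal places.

K65.52 million

Bank i lends (1 − rr)^i of the original deposit: Bank 1 lends 27.72·0.7600 = 21.0672, Bank 2 lends 27.72·0.7600² ≈ 16.0111, and so on.
Summing a geometric series: total = 27.72·[0.7600·(1 − 0.7600^5) / (1 − 0.7600)] ≈ 65.5232 million.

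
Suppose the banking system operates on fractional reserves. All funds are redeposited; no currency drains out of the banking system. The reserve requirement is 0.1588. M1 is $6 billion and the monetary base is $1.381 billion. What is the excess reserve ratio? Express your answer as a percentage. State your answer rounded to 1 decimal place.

7.1%

Using m = M/MB = 6/1.381 ≈ 4.344678. Since m = (1 + c)/(c + rr + e), the denominator satisfies c + rr + e = (1 + c)/m = (1 + 0) / 4.344678 ≈ 0.230167.
With c = 0 and rr = 0.1588, the excess reserve ratio is 0.230167 − 0 − 0.1588 = 0.071367.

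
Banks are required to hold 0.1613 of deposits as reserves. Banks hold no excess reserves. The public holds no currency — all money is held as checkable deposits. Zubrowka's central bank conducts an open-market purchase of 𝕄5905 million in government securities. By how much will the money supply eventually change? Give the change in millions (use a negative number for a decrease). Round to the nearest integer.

The simple money multiplier is m = 1/rr = 1/0.1613 ≈ 6.19963.
An open-market purchase increases the monetary base by 5905 million, so ΔM = m × ΔMB = 6.19963 × 5905 ≈ 36608.8152 million.

𝕄36609 million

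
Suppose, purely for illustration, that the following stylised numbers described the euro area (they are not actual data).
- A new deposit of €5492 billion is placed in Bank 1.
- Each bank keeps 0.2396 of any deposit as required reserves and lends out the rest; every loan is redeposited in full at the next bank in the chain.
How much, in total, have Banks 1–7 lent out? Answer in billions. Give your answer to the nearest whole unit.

Bank i lends (1 − rr)^i of the original deposit: Bank 1 lends 5492·0.7604 = 4176.1168, Bank 2 lends 5492·0.7604² ≈ 3175.5192, and so on.
Summing a geometric series: total = 5492·[0.7604·(1 − 0.7604^7) / (1 − 0.7604)] ≈ 14867.5273 billion.

€14868 billion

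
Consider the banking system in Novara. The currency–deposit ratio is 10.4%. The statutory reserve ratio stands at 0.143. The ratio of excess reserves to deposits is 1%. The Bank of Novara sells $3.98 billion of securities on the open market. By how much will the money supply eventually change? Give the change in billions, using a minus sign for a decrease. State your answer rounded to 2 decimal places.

The money multiplier is m = (1 + c) / (rr + e + c) = (1 + 0.104) / (0.143 + 0.01 + 0.104) ≈ 4.2957.
The sale removes 3.98 billion of base, so ΔM = m × ΔMB = 4.2957 × (−3.98) ≈ -17.0969 billion.

-17.10 billion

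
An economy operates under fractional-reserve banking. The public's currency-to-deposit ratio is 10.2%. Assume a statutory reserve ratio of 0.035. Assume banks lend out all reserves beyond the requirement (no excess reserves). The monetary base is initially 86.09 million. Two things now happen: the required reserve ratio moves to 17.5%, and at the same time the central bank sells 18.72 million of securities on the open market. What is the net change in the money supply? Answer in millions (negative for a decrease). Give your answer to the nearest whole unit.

-424 million

Before: m₁ = (1 + 0.102) / (0.035 + 0.102) ≈ 8.0438, MB₁ = 86.09, so M₁ = 8.0438 × 86.09 ≈ 692.4907 million.
After: m₂ = (1 + 0.102) / (0.175 + 0.102) ≈ 3.9783, MB₂ = 86.09 − 18.72 = 67.37, so M₂ = 3.9783 × 67.37 ≈ 268.0181 million.
ΔM = M₂ − M₁ = 268.0181 − 692.4907 = -424.4726 million.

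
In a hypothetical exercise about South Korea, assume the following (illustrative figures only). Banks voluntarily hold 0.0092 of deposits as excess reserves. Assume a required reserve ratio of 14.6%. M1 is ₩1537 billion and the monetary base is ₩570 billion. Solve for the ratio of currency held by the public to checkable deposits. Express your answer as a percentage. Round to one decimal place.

34.3%

Using m = M/MB = 1537/570 ≈ 2.696491. From m = (1 + c)/(c + rr + e), rearranging gives 1 + c = m·(c + rr + e), so c·(1 − m) = m·(rr + e) − 1.
Hence c = [m·(rr + e) − 1]/(1 − m) = [2.696491 × (0.146 + 0.0092) − 1] / (1 − 2.696491) ≈ 0.342769.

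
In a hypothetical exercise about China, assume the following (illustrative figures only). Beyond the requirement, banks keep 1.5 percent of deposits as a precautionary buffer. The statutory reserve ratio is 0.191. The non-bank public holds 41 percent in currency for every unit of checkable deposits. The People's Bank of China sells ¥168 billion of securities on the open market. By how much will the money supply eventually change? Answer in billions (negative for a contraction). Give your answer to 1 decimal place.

The money multiplier is m = (1 + c) / (rr + e + c) = (1 + 0.41) / (0.191 + 0.015 + 0.41) ≈ 2.28896.
The sale removes 168 billion of base, so ΔM = m × ΔMB = 2.28896 × (−168) ≈ -384.5453 billion.

-384.5 billion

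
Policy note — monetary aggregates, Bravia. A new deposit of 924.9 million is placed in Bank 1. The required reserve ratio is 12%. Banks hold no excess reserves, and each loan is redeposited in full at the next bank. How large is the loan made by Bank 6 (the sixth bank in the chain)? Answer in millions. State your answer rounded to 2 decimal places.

Each bank lends a fraction (1 − rr) = 0.8800 of the deposit it receives, so Bank 6 receives 924.9·0.8800^5 and lends 924.9·0.8800^6 ≈ 429.5273 million.

429.53 million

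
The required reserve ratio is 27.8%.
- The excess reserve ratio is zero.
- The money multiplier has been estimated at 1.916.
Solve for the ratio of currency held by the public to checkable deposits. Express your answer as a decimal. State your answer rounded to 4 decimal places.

0.5102

Using m = 1.916. From m = (1 + c)/(c + rr + e), rearranging gives 1 + c = m·(c + rr + e), so c·(1 − m) = m·(rr + e) − 1.
Hence c = [m·(rr + e) − 1]/(1 − m) = [1.916 × (0.278 + 0) − 1] / (1 − 1.916) ≈ 0.510210.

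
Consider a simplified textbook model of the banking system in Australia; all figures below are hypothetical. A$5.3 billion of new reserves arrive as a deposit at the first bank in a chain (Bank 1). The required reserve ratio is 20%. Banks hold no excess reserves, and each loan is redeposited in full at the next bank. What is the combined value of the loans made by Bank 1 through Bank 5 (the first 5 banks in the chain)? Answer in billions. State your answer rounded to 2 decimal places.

A$14.25 billion

Bank i lends (1 − rr)^i of the original deposit: Bank 1 lends 5.3·0.8000 = 4.2400, Bank 2 lends 5.3·0.8000² = 3.3920, and so on.
Summing a geometric series: total = 5.3·[0.8000·(1 − 0.8000^5) / (1 − 0.8000)] ≈ 14.2532 billion.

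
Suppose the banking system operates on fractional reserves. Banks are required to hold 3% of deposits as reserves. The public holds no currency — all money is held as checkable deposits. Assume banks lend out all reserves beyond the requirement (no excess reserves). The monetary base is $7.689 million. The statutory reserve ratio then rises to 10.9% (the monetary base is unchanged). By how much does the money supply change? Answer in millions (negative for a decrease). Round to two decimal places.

Initially m₁ = 1 / (0.03) ≈ 33.3333, so M₁ = 33.3333 × 7.689 ≈ 256.2997 million.
After the change m₂ = 1 / (0.109) ≈ 9.1743, so M₂ = 9.1743 × 7.689 ≈ 70.5412 million.
ΔM = M₂ − M₁ = 70.5412 − 256.2997 = -185.7585 million.

-185.76 million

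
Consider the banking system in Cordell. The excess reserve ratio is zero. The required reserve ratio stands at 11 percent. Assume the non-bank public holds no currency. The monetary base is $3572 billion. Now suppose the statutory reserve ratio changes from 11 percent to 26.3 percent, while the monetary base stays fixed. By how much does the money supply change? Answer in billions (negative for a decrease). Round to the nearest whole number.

Initially m₁ = 1 / (0.11) ≈ 9.09091, so M₁ = 9.09091 × 3572 ≈ 32472.7305 billion.
After the change m₂ = 1 / (0.263) ≈ 3.80228, so M₂ = 3.80228 × 3572 ≈ 13581.7442 billion.
ΔM = M₂ − M₁ = 13581.7442 − 32472.7305 = -18890.9863 billion.

-18891 billion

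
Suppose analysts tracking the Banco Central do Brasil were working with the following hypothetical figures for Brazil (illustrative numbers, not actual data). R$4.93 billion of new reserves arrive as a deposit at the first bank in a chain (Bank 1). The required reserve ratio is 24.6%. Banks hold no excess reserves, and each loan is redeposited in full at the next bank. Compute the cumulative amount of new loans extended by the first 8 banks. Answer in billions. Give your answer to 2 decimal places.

Bank i lends (1 − rr)^i of the original deposit: Bank 1 lends 4.93·0.7540 ≈ 3.7172, Bank 2 lends 4.93·0.7540² ≈ 2.8028, and so on.
Summing a geometric series: total = 4.93·[0.7540·(1 − 0.7540^8) / (1 − 0.7540)] ≈ 13.5321 billion.

R$13.53 billion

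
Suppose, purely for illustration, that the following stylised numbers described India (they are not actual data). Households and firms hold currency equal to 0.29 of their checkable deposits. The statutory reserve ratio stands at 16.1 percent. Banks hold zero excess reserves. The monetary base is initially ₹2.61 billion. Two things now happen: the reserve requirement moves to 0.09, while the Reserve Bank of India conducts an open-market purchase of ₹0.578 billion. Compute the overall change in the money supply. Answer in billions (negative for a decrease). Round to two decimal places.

₹3.36 billion

Before: m₁ = (1 + 0.29) / (0.161 + 0.29) ≈ 2.8603, MB₁ = 2.61, so M₁ = 2.8603 × 2.61 ≈ 7.4654 billion.
After: m₂ = (1 + 0.29) / (0.09 + 0.29) ≈ 3.3947, MB₂ = 2.61 + 0.578 = 3.188, so M₂ = 3.3947 × 3.188 ≈ 10.8223 billion.
ΔM = M₂ − M₁ = 10.8223 − 7.4654 = 3.3569 billion.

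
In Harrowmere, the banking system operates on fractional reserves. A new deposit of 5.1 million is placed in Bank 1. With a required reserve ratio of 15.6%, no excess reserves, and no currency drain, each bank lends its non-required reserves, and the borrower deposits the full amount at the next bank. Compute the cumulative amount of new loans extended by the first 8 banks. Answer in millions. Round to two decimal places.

20.49 million

Bank i lends (1 − rr)^i of the original deposit: Bank 1 lends 5.1·0.8440 = 4.3044, Bank 2 lends 5.1·0.8440² ≈ 3.6329, and so on.
Summing a geometric series: total = 5.1·[0.8440·(1 − 0.8440^8) / (1 − 0.8440)] ≈ 20.4879 million.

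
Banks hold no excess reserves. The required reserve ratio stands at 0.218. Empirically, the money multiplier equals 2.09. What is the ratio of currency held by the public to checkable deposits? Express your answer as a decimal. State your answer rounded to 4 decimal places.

0.4994

Using m = 2.09. From m = (1 + c)/(c + rr + e), rearranging gives 1 + c = m·(c + rr + e), so c·(1 − m) = m·(rr + e) − 1.
Hence c = [m·(rr + e) − 1]/(1 − m) = [2.09 × (0.218 + 0) − 1] / (1 − 2.09) ≈ 0.499431.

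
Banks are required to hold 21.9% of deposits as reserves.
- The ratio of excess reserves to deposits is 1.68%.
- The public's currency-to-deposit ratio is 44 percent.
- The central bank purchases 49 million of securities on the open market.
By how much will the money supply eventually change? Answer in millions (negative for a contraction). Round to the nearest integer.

104 million

The money multiplier is m = (1 + c) / (rr + e + c) = (1 + 0.44) / (0.219 + 0.0168 + 0.44) ≈ 2.1308.
The purchase adds 49 million of base, so ΔM = m × ΔMB = 2.1308 × (+49) = 104.4092 million.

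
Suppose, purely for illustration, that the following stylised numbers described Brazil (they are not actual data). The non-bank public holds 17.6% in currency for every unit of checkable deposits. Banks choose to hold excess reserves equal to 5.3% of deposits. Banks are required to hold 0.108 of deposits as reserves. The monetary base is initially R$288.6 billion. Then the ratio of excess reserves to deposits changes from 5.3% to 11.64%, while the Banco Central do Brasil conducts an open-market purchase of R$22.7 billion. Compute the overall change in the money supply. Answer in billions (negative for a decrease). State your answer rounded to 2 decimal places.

-92.79 billion

Before: m₁ = (1 + 0.176) / (0.108 + 0.053 + 0.176) ≈ 3.489614, MB₁ = 288.6, so M₁ = 3.489614 × 288.6 ≈ 1007.1026 billion.
After: m₂ = (1 + 0.176) / (0.108 + 0.1164 + 0.176) ≈ 2.937063, MB₂ = 288.6 + 22.7 = 311.3, so M₂ = 2.937063 × 311.3 ≈ 914.3077 billion.
ΔM = M₂ − M₁ = 914.3077 − 1007.1026 = -92.7949 billion.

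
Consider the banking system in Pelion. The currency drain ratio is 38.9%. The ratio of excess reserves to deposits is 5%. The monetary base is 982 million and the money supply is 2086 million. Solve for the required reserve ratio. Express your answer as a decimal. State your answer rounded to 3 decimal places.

Using m = M/MB = 2086/982 ≈ 2.124236. Since m = (1 + c)/(c + rr + e), the denominator satisfies c + rr + e = (1 + c)/m = (1 + 0.389) / 2.124236 ≈ 0.653882.
With c = 0.389 and e = 0.05, the required reserve ratio is 0.653882 − 0.389 − 0.05 = 0.214882.

0.215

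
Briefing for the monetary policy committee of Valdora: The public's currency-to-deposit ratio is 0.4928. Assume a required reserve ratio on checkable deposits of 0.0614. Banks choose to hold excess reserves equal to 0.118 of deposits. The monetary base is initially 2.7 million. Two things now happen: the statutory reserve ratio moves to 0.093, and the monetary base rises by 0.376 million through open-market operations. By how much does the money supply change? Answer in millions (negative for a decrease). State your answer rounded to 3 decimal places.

0.528 million

Before: m₁ = (1 + 0.4928) / (0.0614 + 0.118 + 0.4928) ≈ 2.22077, MB₁ = 2.7, so M₁ = 2.22077 × 2.7 ≈ 5.9961 million.
After: m₂ = (1 + 0.4928) / (0.093 + 0.118 + 0.4928) ≈ 2.12106, MB₂ = 2.7 + 0.376 = 3.076, so M₂ = 2.12106 × 3.076 ≈ 6.5244 million.
ΔM = M₂ − M₁ = 6.5244 − 5.9961 = 0.5283 million.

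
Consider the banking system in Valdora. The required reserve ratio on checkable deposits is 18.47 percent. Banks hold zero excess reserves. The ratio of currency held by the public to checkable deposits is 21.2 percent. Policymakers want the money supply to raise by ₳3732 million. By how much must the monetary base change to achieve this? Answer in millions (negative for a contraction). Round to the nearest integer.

The money multiplier is m = (1 + c) / (rr + c) = (1 + 0.212) / (0.1847 + 0.212) ≈ 3.05521.
ΔMB = ΔM / m = (+3732) / 3.05521 ≈ 1221.52 million.

₳1222 million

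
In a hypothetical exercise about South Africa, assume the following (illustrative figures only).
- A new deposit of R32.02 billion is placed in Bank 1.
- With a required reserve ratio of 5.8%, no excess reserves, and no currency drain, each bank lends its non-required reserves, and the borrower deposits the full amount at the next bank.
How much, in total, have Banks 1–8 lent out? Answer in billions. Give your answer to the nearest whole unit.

R198 billion

Bank i lends (1 − rr)^i of the original deposit: Bank 1 lends 32.02·0.9420 ≈ 30.1628, Bank 2 lends 32.02·0.9420² ≈ 28.4134, and so on.
Summing a geometric series: total = 32.02·[0.9420·(1 − 0.9420^8) / (1 − 0.9420)] ≈ 197.6071 billion.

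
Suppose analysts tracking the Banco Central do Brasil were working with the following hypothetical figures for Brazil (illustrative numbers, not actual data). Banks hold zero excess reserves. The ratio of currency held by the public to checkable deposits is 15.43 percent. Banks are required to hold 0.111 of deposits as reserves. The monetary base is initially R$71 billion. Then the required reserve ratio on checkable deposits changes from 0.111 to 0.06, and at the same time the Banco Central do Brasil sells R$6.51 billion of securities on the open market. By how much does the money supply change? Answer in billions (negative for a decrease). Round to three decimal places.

R$38.452 billion

Before: m₁ = (1 + 0.1543) / (0.111 + 0.1543) ≈ 4.350923, MB₁ = 71, so M₁ = 4.350923 × 71 ≈ 308.9155 billion.
After: m₂ = (1 + 0.1543) / (0.06 + 0.1543) ≈ 5.386374, MB₂ = 71 − 6.51 = 64.49, so M₂ = 5.386374 × 64.49 ≈ 347.3673 billion.
ΔM = M₂ − M₁ = 347.3673 − 308.9155 = 38.4518 billion.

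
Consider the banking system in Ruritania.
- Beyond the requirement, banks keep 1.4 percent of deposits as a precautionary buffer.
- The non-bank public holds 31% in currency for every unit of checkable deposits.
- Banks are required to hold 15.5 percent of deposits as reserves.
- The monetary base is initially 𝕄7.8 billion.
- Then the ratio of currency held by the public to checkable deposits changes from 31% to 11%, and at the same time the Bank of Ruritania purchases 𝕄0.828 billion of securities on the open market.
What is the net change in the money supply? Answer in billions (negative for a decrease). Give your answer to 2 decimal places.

𝕄12.99 billion

Before: m₁ = (1 + 0.31) / (0.155 + 0.014 + 0.31) ≈ 2.7349, MB₁ = 7.8, so M₁ = 2.7349 × 7.8 ≈ 21.3322 billion.
After: m₂ = (1 + 0.11) / (0.155 + 0.014 + 0.11) ≈ 3.9785, MB₂ = 7.8 + 0.828 = 8.628, so M₂ = 3.9785 × 8.628 ≈ 34.3265 billion.
ΔM = M₂ − M₁ = 34.3265 − 21.3322 = 12.9943 billion.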